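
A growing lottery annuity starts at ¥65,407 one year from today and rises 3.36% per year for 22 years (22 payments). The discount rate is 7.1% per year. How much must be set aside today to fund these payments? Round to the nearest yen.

Periodic rate r = 0.071 per year.
Growing ordinary annuity: PV = PMT₁ × [1 − ((1+g)/(1+r))^n] / (r − g) = 65,407 × [1 − ((1+0.0336)/(1+r))^22] / (r − 0.0336) = ¥948,759.

¥948,759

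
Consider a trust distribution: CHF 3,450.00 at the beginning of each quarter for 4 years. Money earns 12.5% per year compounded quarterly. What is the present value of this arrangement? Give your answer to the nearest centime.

This is an annuity due: 16 payments of CHF 3,450.00 at the beginning of each quarter.
Periodic rate r = 0.125/4 per quarter; n is counted in quarters.
PV = PMT × [(1 − (1+r)^−n)/r] × (1+r) = 3,450 × [1 − (1+r)^−16] / r × (1+r) = CHF 44,265.96

CHF 44,265.96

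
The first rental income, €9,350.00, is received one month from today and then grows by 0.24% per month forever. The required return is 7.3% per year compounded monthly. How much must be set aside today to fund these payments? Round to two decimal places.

€2,538,461.54

Periodic rate r = 0.073/12 per month.
Growing perpetuity (Gordon): PV = PMT₁ / (r − g) = 9,350 / (r − 0.0024) = €2,538,461.54.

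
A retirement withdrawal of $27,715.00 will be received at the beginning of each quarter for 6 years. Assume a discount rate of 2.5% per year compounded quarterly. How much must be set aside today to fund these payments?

$619,743.80

This is an annuity due: 24 payments of $27,715.00 at the beginning of each quarter.
Periodic rate r = 0.025/4 per quarter; n is counted in quarters.
PV = PMT × [(1 − (1+r)^−n)/r] × (1+r) = 27,715 × [1 − (1+r)^−24] / r × (1+r) = $619,743.80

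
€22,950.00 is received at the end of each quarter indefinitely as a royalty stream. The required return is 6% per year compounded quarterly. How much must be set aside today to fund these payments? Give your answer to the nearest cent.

€1,530,000.00

Periodic rate r = 0.06/4 per quarter.
Level perpetuity: PV = PMT / r = 22,950 / (0.06/4) = €1,530,000.00.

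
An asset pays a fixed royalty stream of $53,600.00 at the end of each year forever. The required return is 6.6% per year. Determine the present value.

$812,121.21

Periodic rate r = 0.066 per year.
Level perpetuity: PV = PMT / r = 53,600 / (0.066) = $812,121.21.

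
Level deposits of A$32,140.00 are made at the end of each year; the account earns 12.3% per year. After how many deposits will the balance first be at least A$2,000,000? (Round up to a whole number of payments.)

19 payments

Periodic rate r = 0.123 per year.
Ordinary annuity FV: 2,000,000 = 32,140 × [((1+r)^n − 1)/r].
(1+r)^n = 1 + 2,000,000 × r / 32,140, so n = ln(1 + 2,000,000·r/32,140) / ln(1+r) = 18.60.
Round up to a whole number of payments: n = 19.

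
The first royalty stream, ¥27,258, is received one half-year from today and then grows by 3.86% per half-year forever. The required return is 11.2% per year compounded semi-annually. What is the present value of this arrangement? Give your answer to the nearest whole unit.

¥1,566,552

Periodic rate r = 0.112/2 per half-year.
Growing perpetuity (Gordon): PV = PMT₁ / (r − g) = 27,258 / (r − 0.0386) = ¥1,566,552.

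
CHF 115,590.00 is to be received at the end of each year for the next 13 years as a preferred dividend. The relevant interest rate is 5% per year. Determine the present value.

CHF 1,085,803.10

This is an ordinary annuity: 13 payments of CHF 115,590.00 at the end of each year.
Periodic rate r = 0.05 per year.
PV = PMT × [(1 − (1+r)^−n)/r] = 115,590 × [1 − (1+r)^−13] / r = CHF 1,085,803.10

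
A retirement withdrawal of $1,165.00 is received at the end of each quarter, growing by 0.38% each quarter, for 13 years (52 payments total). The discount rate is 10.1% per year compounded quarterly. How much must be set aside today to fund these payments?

Periodic rate r = 0.101/4 per quarter; n is counted in quarters.
Growing ordinary annuity: PV = PMT₁ × [1 − ((1+g)/(1+r))^n] / (r − g) = 1,165 × [1 − ((1+0.0038)/(1+r))^52] / (r − 0.0038) = $36,223.79.

$36,223.79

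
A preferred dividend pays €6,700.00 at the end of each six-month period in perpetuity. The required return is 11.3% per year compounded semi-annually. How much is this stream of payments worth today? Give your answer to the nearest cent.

Periodic rate r = 0.113/2 per half-year.
Level perpetuity: PV = PMT / r = 6,700 / (0.113/2) = €118,584.07.

€118,584.07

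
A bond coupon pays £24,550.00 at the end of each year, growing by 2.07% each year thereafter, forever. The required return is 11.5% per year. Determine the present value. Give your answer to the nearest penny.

£260,339.34

Periodic rate r = 0.115 per year.
Growing perpetuity (Gordon): PV = PMT₁ / (r − g) = 24,550 / (r − 0.0207) = £260,339.34.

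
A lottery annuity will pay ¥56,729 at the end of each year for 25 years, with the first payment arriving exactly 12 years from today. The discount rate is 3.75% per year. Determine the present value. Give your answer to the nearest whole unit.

Ordinary annuity of 25 payments, first payment at period 12.
Periodic rate r = 0.0375 per year.
The ordinary-annuity PV formula values the stream one period before the first payment (period 11); discount that back 11 periods:
PV₀ = 56,729 × [1 − (1+r)^−25] / r × (1+r)^−11 = ¥607,054

¥607,054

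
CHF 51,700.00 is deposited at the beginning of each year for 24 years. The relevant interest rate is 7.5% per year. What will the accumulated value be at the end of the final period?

CHF 3,462,755.44

This is an annuity due: 24 deposits of CHF 51,700.00 at the beginning of each year.
Periodic rate r = 0.075 per year.
FV = PMT × [((1+r)^n − 1)/r] × (1+r) = 51,700 × [(1+r)^24 − 1] / r × (1+r) = CHF 3,462,755.44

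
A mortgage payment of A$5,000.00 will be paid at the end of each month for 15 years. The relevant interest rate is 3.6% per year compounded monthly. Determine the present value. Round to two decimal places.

A$694,634.12

This is an ordinary annuity: 180 payments of A$5,000.00 at the end of each month.
Periodic rate r = 0.036/12 per month; n is counted in months.
PV = PMT × [(1 − (1+r)^−n)/r] = 5,000 × [1 − (1+r)^−180] / r = A$694,634.12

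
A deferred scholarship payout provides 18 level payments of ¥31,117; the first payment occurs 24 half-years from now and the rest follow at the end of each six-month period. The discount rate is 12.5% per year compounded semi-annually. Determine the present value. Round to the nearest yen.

¥82,007

Ordinary annuity of 18 payments, first payment at period 24.
Periodic rate r = 0.125/2 per half-year; n is counted in half-years.
The ordinary-annuity PV formula values the stream one period before the first payment (period 23); discount that back 23 periods:
PV₀ = 31,117 × [1 − (1+r)^−18] / r × (1+r)^−23 = ¥82,007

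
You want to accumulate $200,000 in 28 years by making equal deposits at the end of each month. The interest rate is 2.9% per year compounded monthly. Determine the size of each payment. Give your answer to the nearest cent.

$386.60

Level ordinary annuity; solve FV = PMT × [((1+r)^n − 1)/r] for PMT.
Periodic rate r = 0.029/12 per month; n is counted in months.
With n = 336: PMT = 200,000 / ([((1+r)^n − 1)/r]) = $386.60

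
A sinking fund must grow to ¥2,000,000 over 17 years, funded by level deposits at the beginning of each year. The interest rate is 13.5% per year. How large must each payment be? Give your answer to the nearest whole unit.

¥31,266

Level annuity due; solve FV = PMT × [((1+r)^n − 1)/r] × (1+r) for PMT.
Periodic rate r = 0.135 per year.
With n = 17: PMT = 2,000,000 / ([((1+r)^n − 1)/r] × (1+r)) = ¥31,266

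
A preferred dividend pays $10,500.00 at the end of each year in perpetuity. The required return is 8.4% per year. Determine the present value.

Periodic rate r = 0.084 per year.
Level perpetuity: PV = PMT / r = 10,500 / (0.084) = $125,000.00.

$125,000.00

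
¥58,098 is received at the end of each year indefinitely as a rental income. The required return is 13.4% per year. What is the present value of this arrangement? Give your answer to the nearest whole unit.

Periodic rate r = 0.134 per year.
Level perpetuity: PV = PMT / r = 58,098 / (0.134) = ¥433,567.

¥433,567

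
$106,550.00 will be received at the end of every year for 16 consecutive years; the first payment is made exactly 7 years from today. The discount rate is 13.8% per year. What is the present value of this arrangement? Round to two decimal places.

$310,553.76

Ordinary annuity of 16 payments, first payment at period 7.
Periodic rate r = 0.138 per year.
The ordinary-annuity PV formula values the stream one period before the first payment (period 6); discount that back 6 periods:
PV₀ = 106,550 × [1 − (1+r)^−16] / r × (1+r)^−6 = $310,553.76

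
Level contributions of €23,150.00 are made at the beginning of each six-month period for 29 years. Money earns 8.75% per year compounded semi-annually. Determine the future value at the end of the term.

€6,066,301.41

This is an annuity due: 58 deposits of €23,150.00 at the beginning of each six-month period.
Periodic rate r = 0.0875/2 per half-year; n is counted in half-years.
FV = PMT × [((1+r)^n − 1)/r] × (1+r) = 23,150 × [(1+r)^58 − 1] / r × (1+r) = €6,066,301.41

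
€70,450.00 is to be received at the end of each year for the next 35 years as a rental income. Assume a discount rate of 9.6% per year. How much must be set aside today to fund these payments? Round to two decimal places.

€704,189.44

This is an ordinary annuity: 35 payments of €70,450.00 at the end of each year.
Periodic rate r = 0.096 per year.
PV = PMT × [(1 − (1+r)^−n)/r] = 70,450 × [1 − (1+r)^−35] / r = €704,189.44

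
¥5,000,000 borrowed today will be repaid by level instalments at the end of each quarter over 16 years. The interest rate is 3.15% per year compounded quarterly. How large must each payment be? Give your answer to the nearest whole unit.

¥99,760

Level ordinary annuity; solve PV = PMT × [(1 − (1+r)^−n)/r] for PMT.
Periodic rate r = 0.0315/4 per quarter; n is counted in quarters.
With n = 64: PMT = 5,000,000 / ([(1 − (1+r)^−n)/r]) = ¥99,760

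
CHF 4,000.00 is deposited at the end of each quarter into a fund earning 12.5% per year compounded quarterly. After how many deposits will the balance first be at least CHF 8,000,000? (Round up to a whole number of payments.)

Periodic rate r = 0.125/4 per quarter; n is counted in quarters.
Ordinary annuity FV: 8,000,000 = 4,000 × [((1+r)^n − 1)/r].
(1+r)^n = 1 + 8,000,000 × r / 4,000, so n = ln(1 + 8,000,000·r/4,000) / ln(1+r) = 134.90.
Round up to a whole number of payments: n = 135.

135 payments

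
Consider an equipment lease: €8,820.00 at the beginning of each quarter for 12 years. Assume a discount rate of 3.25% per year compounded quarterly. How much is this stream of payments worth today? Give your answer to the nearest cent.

This is an annuity due: 48 payments of €8,820.00 at the beginning of each quarter.
Periodic rate r = 0.0325/4 per quarter; n is counted in quarters.
PV = PMT × [(1 − (1+r)^−n)/r] × (1+r) = 8,820 × [1 − (1+r)^−48] / r × (1+r) = €352,247.01

€352,247.01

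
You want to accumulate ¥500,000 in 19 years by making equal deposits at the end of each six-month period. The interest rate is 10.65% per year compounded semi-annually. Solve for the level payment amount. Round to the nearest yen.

Level ordinary annuity; solve FV = PMT × [((1+r)^n − 1)/r] for PMT.
Periodic rate r = 0.1065/2 per half-year; n is counted in half-years.
With n = 38: PMT = 500,000 / ([((1+r)^n − 1)/r]) = ¥4,307

¥4,307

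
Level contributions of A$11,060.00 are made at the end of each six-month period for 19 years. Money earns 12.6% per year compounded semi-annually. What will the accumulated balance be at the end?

A$1,613,725.77

This is an ordinary annuity: 38 deposits of A$11,060.00 at the end of each six-month period.
Periodic rate r = 0.126/2 per half-year; n is counted in half-years.
FV = PMT × [((1+r)^n − 1)/r] = 11,060 × [(1+r)^38 − 1] / r = A$1,613,725.77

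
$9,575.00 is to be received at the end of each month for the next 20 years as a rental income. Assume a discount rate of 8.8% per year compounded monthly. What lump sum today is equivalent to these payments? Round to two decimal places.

This is an ordinary annuity: 240 payments of $9,575.00 at the end of each month.
Periodic rate r = 0.088/12 per month; n is counted in months.
PV = PMT × [(1 − (1+r)^−n)/r] = 9,575 × [1 − (1+r)^−240] / r = $1,079,598.72

$1,079,598.72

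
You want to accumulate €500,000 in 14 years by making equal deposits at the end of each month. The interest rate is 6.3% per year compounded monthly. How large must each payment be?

€1,861.49

Level ordinary annuity; solve FV = PMT × [((1+r)^n − 1)/r] for PMT.
Periodic rate r = 0.063/12 per month; n is counted in months.
With n = 168: PMT = 500,000 / ([((1+r)^n − 1)/r]) = €1,861.49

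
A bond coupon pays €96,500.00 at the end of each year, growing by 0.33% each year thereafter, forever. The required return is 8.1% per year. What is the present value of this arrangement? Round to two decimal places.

€1,241,956.24

Periodic rate r = 0.081 per year.
Growing perpetuity (Gordon): PV = PMT₁ / (r − g) = 96,500 / (r − 0.0033) = €1,241,956.24.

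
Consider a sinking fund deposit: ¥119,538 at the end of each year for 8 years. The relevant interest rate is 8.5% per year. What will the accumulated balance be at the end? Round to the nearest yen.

¥1,294,673

This is an ordinary annuity: 8 deposits of ¥119,538 at the end of each year.
Periodic rate r = 0.085 per year.
FV = PMT × [((1+r)^n − 1)/r] = 119,538 × [(1+r)^8 − 1] / r = ¥1,294,673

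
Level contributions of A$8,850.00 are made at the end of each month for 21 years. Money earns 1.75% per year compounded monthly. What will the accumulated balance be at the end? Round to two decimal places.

This is an ordinary annuity: 252 deposits of A$8,850.00 at the end of each month.
Periodic rate r = 0.0175/12 per month; n is counted in months.
FV = PMT × [((1+r)^n − 1)/r] = 8,850 × [(1+r)^252 − 1] / r = A$2,692,826.91

A$2,692,826.91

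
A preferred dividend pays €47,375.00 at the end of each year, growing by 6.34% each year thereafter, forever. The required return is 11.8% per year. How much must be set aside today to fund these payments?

Periodic rate r = 0.118 per year.
Growing perpetuity (Gordon): PV = PMT₁ / (r − g) = 47,375 / (r − 0.0634) = €867,673.99.

€867,673.99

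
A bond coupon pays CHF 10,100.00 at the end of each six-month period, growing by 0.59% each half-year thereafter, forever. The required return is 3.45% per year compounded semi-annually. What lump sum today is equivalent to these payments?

CHF 889,867.84

Periodic rate r = 0.0345/2 per half-year.
Growing perpetuity (Gordon): PV = PMT₁ / (r − g) = 10,100 / (r − 0.0059) = CHF 889,867.84.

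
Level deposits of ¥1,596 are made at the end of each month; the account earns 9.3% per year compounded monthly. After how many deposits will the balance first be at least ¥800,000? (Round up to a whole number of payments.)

206 payments

Periodic rate r = 0.093/12 per month; n is counted in months.
Ordinary annuity FV: 800,000 = 1,596 × [((1+r)^n − 1)/r].
(1+r)^n = 1 + 800,000 × r / 1,596, so n = ln(1 + 800,000·r/1,596) / ln(1+r) = 205.45.
Round up to a whole number of payments: n = 206.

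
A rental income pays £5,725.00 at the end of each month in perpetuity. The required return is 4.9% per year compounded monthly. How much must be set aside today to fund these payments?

Periodic rate r = 0.049/12 per month.
Level perpetuity: PV = PMT / r = 5,725 / (0.049/12) = £1,402,040.82.

£1,402,040.82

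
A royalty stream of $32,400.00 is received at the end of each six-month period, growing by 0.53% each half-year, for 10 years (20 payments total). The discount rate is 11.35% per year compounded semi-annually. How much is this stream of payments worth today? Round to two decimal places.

$397,662.72

Periodic rate r = 0.1135/2 per half-year; n is counted in half-years.
Growing ordinary annuity: PV = PMT₁ × [1 − ((1+g)/(1+r))^n] / (r − g) = 32,400 × [1 − ((1+0.0053)/(1+r))^20] / (r − 0.0053) = $397,662.72.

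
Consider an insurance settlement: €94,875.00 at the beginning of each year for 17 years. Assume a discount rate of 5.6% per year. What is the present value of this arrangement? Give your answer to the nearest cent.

This is an annuity due: 17 payments of €94,875.00 at the beginning of each year.
Periodic rate r = 0.056 per year.
PV = PMT × [(1 − (1+r)^−n)/r] × (1+r) = 94,875 × [1 − (1+r)^−17] / r × (1+r) = €1,080,569.44

€1,080,569.44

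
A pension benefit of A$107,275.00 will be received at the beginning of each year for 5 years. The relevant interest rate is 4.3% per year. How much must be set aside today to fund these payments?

This is an annuity due: 5 payments of A$107,275.00 at the beginning of each year.
Periodic rate r = 0.043 per year.
PV = PMT × [(1 − (1+r)^−n)/r] × (1+r) = 107,275 × [1 − (1+r)^−5] / r × (1+r) = A$493,934.55

A$493,934.55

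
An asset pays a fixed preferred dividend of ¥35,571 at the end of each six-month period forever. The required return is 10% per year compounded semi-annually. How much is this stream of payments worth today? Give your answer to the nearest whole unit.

¥711,420

Periodic rate r = 0.1/2 per half-year.
Level perpetuity: PV = PMT / r = 35,571 / (0.1/2) = ¥711,420.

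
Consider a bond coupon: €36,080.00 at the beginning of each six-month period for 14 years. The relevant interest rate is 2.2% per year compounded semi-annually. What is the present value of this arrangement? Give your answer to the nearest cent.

This is an annuity due: 28 payments of €36,080.00 at the beginning of each six-month period.
Periodic rate r = 0.022/2 per half-year; n is counted in half-years.
PV = PMT × [(1 − (1+r)^−n)/r] × (1+r) = 36,080 × [1 − (1+r)^−28] / r × (1+r) = €874,940.25

€874,940.25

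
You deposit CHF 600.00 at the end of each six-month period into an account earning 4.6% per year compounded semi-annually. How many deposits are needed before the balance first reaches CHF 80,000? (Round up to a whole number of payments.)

Periodic rate r = 0.046/2 per half-year; n is counted in half-years.
Ordinary annuity FV: 80,000 = 600 × [((1+r)^n − 1)/r].
(1+r)^n = 1 + 80,000 × r / 600, so n = ln(1 + 80,000·r/600) / ln(1+r) = 61.69.
Round up to a whole number of payments: n = 62.

62 payments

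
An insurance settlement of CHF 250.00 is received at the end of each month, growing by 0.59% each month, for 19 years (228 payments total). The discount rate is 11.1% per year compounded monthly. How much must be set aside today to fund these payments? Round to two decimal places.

Periodic rate r = 0.111/12 per month; n is counted in months.
Growing ordinary annuity: PV = PMT₁ × [1 − ((1+g)/(1+r))^n] / (r − g) = 250 × [1 − ((1+0.0059)/(1+r))^228] / (r − 0.0059) = CHF 39,658.56.

CHF 39,658.56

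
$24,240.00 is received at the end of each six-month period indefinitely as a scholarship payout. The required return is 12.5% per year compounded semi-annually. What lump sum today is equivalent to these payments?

$387,840.00

Periodic rate r = 0.125/2 per half-year.
Level perpetuity: PV = PMT / r = 24,240 / (0.125/2) = $387,840.00.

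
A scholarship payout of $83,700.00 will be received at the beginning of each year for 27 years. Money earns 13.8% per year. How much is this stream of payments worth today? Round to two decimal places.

This is an annuity due: 27 payments of $83,700.00 at the beginning of each year.
Periodic rate r = 0.138 per year.
PV = PMT × [(1 − (1+r)^−n)/r] × (1+r) = 83,700 × [1 − (1+r)^−27] / r × (1+r) = $669,176.81

$669,176.81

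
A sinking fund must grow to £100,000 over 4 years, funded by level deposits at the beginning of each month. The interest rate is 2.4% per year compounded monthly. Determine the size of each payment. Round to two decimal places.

£1,983.05

Level annuity due; solve FV = PMT × [((1+r)^n − 1)/r] × (1+r) for PMT.
Periodic rate r = 0.024/12 per month; n is counted in months.
With n = 48: PMT = 100,000 / ([((1+r)^n − 1)/r] × (1+r)) = £1,983.05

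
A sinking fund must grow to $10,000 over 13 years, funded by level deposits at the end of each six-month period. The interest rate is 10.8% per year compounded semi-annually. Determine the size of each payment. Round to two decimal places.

$184.61

Level ordinary annuity; solve FV = PMT × [((1+r)^n − 1)/r] for PMT.
Periodic rate r = 0.108/2 per half-year; n is counted in half-years.
With n = 26: PMT = 10,000 / ([((1+r)^n − 1)/r]) = $184.61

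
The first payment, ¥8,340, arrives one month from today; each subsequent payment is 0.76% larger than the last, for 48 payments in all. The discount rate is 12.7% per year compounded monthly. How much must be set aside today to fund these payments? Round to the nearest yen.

¥369,850

Periodic rate r = 0.127/12 per month; n is counted in months.
Growing ordinary annuity: PV = PMT₁ × [1 − ((1+g)/(1+r))^n] / (r − g) = 8,340 × [1 − ((1+0.0076)/(1+r))^48] / (r − 0.0076) = ¥369,850.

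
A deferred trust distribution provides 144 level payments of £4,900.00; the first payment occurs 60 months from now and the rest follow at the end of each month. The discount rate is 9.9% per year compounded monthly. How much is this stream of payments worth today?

£253,732.41

Ordinary annuity of 144 payments, first payment at period 60.
Periodic rate r = 0.099/12 per month; n is counted in months.
The ordinary-annuity PV formula values the stream one period before the first payment (period 59); discount that back 59 periods:
PV₀ = 4,900 × [1 − (1+r)^−144] / r × (1+r)^−59 = £253,732.41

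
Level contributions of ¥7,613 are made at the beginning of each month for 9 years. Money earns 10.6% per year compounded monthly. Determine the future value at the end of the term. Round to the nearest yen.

This is an annuity due: 108 deposits of ¥7,613 at the beginning of each month.
Periodic rate r = 0.106/12 per month; n is counted in months.
FV = PMT × [((1+r)^n − 1)/r] × (1+r) = 7,613 × [(1+r)^108 − 1] / r × (1+r) = ¥1,378,290

¥1,378,290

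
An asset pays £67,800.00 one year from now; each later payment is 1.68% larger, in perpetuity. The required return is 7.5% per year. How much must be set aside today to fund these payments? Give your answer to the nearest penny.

£1,164,948.45

Periodic rate r = 0.075 per year.
Growing perpetuity (Gordon): PV = PMT₁ / (r − g) = 67,800 / (r − 0.0168) = £1,164,948.45.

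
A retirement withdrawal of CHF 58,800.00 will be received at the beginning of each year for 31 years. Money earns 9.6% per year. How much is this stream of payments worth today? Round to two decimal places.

This is an annuity due: 31 payments of CHF 58,800.00 at the beginning of each year.
Periodic rate r = 0.096 per year.
PV = PMT × [(1 − (1+r)^−n)/r] × (1+r) = 58,800 × [1 − (1+r)^−31] / r × (1+r) = CHF 632,144.80

CHF 632,144.80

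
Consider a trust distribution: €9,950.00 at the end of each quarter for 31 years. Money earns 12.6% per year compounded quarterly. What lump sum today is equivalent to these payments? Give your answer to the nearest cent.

€309,122.64

This is an ordinary annuity: 124 payments of €9,950.00 at the end of each quarter.
Periodic rate r = 0.126/4 per quarter; n is counted in quarters.
PV = PMT × [(1 − (1+r)^−n)/r] = 9,950 × [1 − (1+r)^−124] / r = €309,122.64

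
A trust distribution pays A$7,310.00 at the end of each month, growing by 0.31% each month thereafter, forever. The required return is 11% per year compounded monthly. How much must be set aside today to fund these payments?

A$1,204,945.05

Periodic rate r = 0.11/12 per month.
Growing perpetuity (Gordon): PV = PMT₁ / (r − g) = 7,310 / (r − 0.0031) = A$1,204,945.05.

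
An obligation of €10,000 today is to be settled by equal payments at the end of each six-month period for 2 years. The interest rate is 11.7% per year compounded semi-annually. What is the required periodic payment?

€2,876.01

Level ordinary annuity; solve PV = PMT × [(1 − (1+r)^−n)/r] for PMT.
Periodic rate r = 0.117/2 per half-year; n is counted in half-years.
With n = 4: PMT = 10,000 / ([(1 − (1+r)^−n)/r]) = €2,876.01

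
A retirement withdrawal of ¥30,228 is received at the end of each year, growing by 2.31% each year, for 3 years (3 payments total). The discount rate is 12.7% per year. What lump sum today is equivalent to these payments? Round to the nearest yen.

Periodic rate r = 0.127 per year.
Growing ordinary annuity: PV = PMT₁ × [1 − ((1+g)/(1+r))^n] / (r − g) = 30,228 × [1 − ((1+0.0231)/(1+r))^3] / (r − 0.0231) = ¥73,275.

¥73,275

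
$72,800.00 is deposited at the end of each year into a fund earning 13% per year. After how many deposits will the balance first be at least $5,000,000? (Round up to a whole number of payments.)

19 payments

Periodic rate r = 0.13 per year.
Ordinary annuity FV: 5,000,000 = 72,800 × [((1+r)^n − 1)/r].
(1+r)^n = 1 + 5,000,000 × r / 72,800, so n = ln(1 + 5,000,000·r/72,800) / ln(1+r) = 18.78.
Round up to a whole number of payments: n = 19.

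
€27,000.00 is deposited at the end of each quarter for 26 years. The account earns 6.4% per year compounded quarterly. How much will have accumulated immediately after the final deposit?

€7,106,559.67

This is an ordinary annuity: 104 deposits of €27,000.00 at the end of each quarter.
Periodic rate r = 0.064/4 per quarter; n is counted in quarters.
FV = PMT × [((1+r)^n − 1)/r] = 27,000 × [(1+r)^104 − 1] / r = €7,106,559.67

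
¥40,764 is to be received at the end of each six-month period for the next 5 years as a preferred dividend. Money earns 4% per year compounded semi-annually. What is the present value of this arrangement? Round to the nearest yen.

¥366,166

This is an ordinary annuity: 10 payments of ¥40,764 at the end of each six-month period.
Periodic rate r = 0.04/2 per half-year; n is counted in half-years.
PV = PMT × [(1 − (1+r)^−n)/r] = 40,764 × [1 − (1+r)^−10] / r = ¥366,166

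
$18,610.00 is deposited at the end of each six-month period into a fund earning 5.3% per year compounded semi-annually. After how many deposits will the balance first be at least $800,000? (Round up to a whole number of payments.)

30 payments

Periodic rate r = 0.053/2 per half-year; n is counted in half-years.
Ordinary annuity FV: 800,000 = 18,610 × [((1+r)^n − 1)/r].
(1+r)^n = 1 + 800,000 × r / 18,610, so n = ln(1 + 800,000·r/18,610) / ln(1+r) = 29.07.
Round up to a whole number of payments: n = 30.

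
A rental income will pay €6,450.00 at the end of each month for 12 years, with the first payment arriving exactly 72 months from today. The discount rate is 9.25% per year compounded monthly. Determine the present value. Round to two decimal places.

Ordinary annuity of 144 payments, first payment at period 72.
Periodic rate r = 0.0925/12 per month; n is counted in months.
The ordinary-annuity PV formula values the stream one period before the first payment (period 71); discount that back 71 periods:
PV₀ = 6,450 × [1 − (1+r)^−144] / r × (1+r)^−71 = €324,544.27

€324,544.27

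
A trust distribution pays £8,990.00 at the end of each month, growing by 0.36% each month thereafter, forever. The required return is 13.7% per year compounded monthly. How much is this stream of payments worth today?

£1,150,106.61

Periodic rate r = 0.137/12 per month.
Growing perpetuity (Gordon): PV = PMT₁ / (r − g) = 8,990 / (r − 0.0036) = £1,150,106.61.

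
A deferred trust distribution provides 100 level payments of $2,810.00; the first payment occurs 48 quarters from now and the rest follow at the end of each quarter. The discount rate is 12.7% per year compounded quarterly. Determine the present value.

Ordinary annuity of 100 payments, first payment at period 48.
Periodic rate r = 0.127/4 per quarter; n is counted in quarters.
The ordinary-annuity PV formula values the stream one period before the first payment (period 47); discount that back 47 periods:
PV₀ = 2,810 × [1 − (1+r)^−100] / r × (1+r)^−47 = $19,474.28

$19,474.28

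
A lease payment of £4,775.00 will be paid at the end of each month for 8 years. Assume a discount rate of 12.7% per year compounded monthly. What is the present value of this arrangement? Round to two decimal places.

£286,961.02

This is an ordinary annuity: 96 payments of £4,775.00 at the end of each month.
Periodic rate r = 0.127/12 per month; n is counted in months.
PV = PMT × [(1 − (1+r)^−n)/r] = 4,775 × [1 − (1+r)^−96] / r = £286,961.02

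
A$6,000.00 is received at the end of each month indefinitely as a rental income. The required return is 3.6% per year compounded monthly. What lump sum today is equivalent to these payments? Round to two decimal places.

Periodic rate r = 0.036/12 per month.
Level perpetuity: PV = PMT / r = 6,000 / (0.036/12) = A$2,000,000.00.

A$2,000,000.00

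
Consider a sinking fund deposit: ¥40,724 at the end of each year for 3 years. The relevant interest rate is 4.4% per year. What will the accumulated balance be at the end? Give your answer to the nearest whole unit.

This is an ordinary annuity: 3 deposits of ¥40,724 at the end of each year.
Periodic rate r = 0.044 per year.
FV = PMT × [((1+r)^n − 1)/r] = 40,724 × [(1+r)^3 − 1] / r = ¥127,626

¥127,626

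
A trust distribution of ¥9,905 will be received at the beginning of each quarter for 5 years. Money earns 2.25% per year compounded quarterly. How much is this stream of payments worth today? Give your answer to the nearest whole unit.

¥187,918

This is an annuity due: 20 payments of ¥9,905 at the beginning of each quarter.
Periodic rate r = 0.0225/4 per quarter; n is counted in quarters.
PV = PMT × [(1 − (1+r)^−n)/r] × (1+r) = 9,905 × [1 − (1+r)^−20] / r × (1+r) = ¥187,918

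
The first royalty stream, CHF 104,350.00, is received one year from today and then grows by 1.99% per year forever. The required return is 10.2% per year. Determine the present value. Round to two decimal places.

CHF 1,271,010.96

Periodic rate r = 0.102 per year.
Growing perpetuity (Gordon): PV = PMT₁ / (r − g) = 104,350 / (r − 0.0199) = CHF 1,271,010.96.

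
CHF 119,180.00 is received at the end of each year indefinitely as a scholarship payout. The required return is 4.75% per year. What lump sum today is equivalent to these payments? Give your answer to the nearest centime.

CHF 2,509,052.63

Periodic rate r = 0.0475 per year.
Level perpetuity: PV = PMT / r = 119,180 / (0.0475) = CHF 2,509,052.63.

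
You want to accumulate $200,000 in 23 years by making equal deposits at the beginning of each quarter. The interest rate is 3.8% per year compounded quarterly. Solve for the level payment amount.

$1,357.35

Level annuity due; solve FV = PMT × [((1+r)^n − 1)/r] × (1+r) for PMT.
Periodic rate r = 0.038/4 per quarter; n is counted in quarters.
With n = 92: PMT = 200,000 / ([((1+r)^n − 1)/r] × (1+r)) = $1,357.35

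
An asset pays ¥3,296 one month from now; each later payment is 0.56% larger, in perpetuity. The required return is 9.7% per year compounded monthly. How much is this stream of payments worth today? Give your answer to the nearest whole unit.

Periodic rate r = 0.097/12 per month.
Growing perpetuity (Gordon): PV = PMT₁ / (r − g) = 3,296 / (r − 0.0056) = ¥1,327,248.

¥1,327,248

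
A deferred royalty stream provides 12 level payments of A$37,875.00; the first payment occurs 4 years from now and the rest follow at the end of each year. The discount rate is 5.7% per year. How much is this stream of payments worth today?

Ordinary annuity of 12 payments, first payment at period 4.
Periodic rate r = 0.057 per year.
The ordinary-annuity PV formula values the stream one period before the first payment (period 3); discount that back 3 periods:
PV₀ = 37,875 × [1 − (1+r)^−12] / r × (1+r)^−3 = A$273,365.76

A$273,365.76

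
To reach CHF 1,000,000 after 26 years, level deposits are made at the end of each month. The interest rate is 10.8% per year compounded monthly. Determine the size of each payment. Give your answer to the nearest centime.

Level ordinary annuity; solve FV = PMT × [((1+r)^n − 1)/r] for PMT.
Periodic rate r = 0.108/12 per month; n is counted in months.
With n = 312: PMT = 1,000,000 / ([((1+r)^n − 1)/r]) = CHF 585.56

CHF 585.56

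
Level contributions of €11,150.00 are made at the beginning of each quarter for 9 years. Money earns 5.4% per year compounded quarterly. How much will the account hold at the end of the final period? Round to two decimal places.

€519,424.58

This is an annuity due: 36 deposits of €11,150.00 at the beginning of each quarter.
Periodic rate r = 0.054/4 per quarter; n is counted in quarters.
FV = PMT × [((1+r)^n − 1)/r] × (1+r) = 11,150 × [(1+r)^36 − 1] / r × (1+r) = €519,424.58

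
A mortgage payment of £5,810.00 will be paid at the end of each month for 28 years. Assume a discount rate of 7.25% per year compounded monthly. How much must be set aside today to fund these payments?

This is an ordinary annuity: 336 payments of £5,810.00 at the end of each month.
Periodic rate r = 0.0725/12 per month; n is counted in months.
PV = PMT × [(1 − (1+r)^−n)/r] = 5,810 × [1 − (1+r)^−336] / r = £834,581.93

£834,581.93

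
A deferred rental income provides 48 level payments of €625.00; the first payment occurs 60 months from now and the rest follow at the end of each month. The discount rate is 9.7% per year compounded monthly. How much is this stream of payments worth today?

€15,412.28

Ordinary annuity of 48 payments, first payment at period 60.
Periodic rate r = 0.097/12 per month; n is counted in months.
The ordinary-annuity PV formula values the stream one period before the first payment (period 59); discount that back 59 periods:
PV₀ = 625 × [1 − (1+r)^−48] / r × (1+r)^−59 = €15,412.28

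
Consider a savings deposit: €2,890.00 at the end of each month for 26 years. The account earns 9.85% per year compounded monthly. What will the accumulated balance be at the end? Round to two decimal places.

This is an ordinary annuity: 312 deposits of €2,890.00 at the end of each month.
Periodic rate r = 0.0985/12 per month; n is counted in months.
FV = PMT × [((1+r)^n − 1)/r] = 2,890 × [(1+r)^312 − 1] / r = €4,159,523.93

€4,159,523.93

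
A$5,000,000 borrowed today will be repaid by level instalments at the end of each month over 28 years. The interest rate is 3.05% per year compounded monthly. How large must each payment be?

A$22,146.52

Level ordinary annuity; solve PV = PMT × [(1 − (1+r)^−n)/r] for PMT.
Periodic rate r = 0.0305/12 per month; n is counted in months.
With n = 336: PMT = 5,000,000 / ([(1 − (1+r)^−n)/r]) = A$22,146.52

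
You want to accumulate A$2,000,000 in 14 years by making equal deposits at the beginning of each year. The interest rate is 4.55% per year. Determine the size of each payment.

Level annuity due; solve FV = PMT × [((1+r)^n − 1)/r] × (1+r) for PMT.
Periodic rate r = 0.0455 per year.
With n = 14: PMT = 2,000,000 / ([((1+r)^n − 1)/r] × (1+r)) = A$100,695.06

A$100,695.06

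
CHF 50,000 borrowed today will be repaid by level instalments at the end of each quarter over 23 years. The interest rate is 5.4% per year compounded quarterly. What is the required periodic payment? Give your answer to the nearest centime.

Level ordinary annuity; solve PV = PMT × [(1 − (1+r)^−n)/r] for PMT.
Periodic rate r = 0.054/4 per quarter; n is counted in quarters.
With n = 92: PMT = 50,000 / ([(1 − (1+r)^−n)/r]) = CHF 952.33

CHF 952.33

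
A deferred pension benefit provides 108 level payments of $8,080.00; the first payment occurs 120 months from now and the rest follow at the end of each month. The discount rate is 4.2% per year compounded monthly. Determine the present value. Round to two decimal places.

$478,788.29

Ordinary annuity of 108 payments, first payment at period 120.
Periodic rate r = 0.042/12 per month; n is counted in months.
The ordinary-annuity PV formula values the stream one period before the first payment (period 119); discount that back 119 periods:
PV₀ = 8,080 × [1 − (1+r)^−108] / r × (1+r)^−119 = $478,788.29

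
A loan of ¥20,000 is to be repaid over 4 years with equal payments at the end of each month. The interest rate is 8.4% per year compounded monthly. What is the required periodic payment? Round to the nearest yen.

¥492

Level ordinary annuity; solve PV = PMT × [(1 − (1+r)^−n)/r] for PMT.
Periodic rate r = 0.084/12 per month; n is counted in months.
With n = 48: PMT = 20,000 / ([(1 − (1+r)^−n)/r]) = ¥492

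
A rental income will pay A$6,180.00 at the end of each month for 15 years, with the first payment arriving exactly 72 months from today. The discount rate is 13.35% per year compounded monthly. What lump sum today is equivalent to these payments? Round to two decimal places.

Ordinary annuity of 180 payments, first payment at period 72.
Periodic rate r = 0.1335/12 per month; n is counted in months.
The ordinary-annuity PV formula values the stream one period before the first payment (period 71); discount that back 71 periods:
PV₀ = 6,180 × [1 − (1+r)^−180] / r × (1+r)^−71 = A$218,679.17

A$218,679.17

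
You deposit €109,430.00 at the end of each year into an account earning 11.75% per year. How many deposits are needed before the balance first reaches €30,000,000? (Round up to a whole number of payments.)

32 payments

Periodic rate r = 0.1175 per year.
Ordinary annuity FV: 30,000,000 = 109,430 × [((1+r)^n − 1)/r].
(1+r)^n = 1 + 30,000,000 × r / 109,430, so n = ln(1 + 30,000,000·r/109,430) / ln(1+r) = 31.53.
Round up to a whole number of payments: n = 32.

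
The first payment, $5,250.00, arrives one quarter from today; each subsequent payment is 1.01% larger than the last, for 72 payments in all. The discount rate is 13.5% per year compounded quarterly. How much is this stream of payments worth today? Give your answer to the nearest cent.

Periodic rate r = 0.135/4 per quarter; n is counted in quarters.
Growing ordinary annuity: PV = PMT₁ × [1 − ((1+g)/(1+r))^n] / (r − g) = 5,250 × [1 − ((1+0.0101)/(1+r))^72] / (r − 0.0101) = $180,045.69.

$180,045.69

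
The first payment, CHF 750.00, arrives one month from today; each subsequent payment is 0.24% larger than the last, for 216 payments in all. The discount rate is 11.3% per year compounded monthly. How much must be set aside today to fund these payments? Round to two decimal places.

CHF 83,197.70

Periodic rate r = 0.113/12 per month; n is counted in months.
Growing ordinary annuity: PV = PMT₁ × [1 − ((1+g)/(1+r))^n] / (r − g) = 750 × [1 − ((1+0.0024)/(1+r))^216] / (r − 0.0024) = CHF 83,197.70.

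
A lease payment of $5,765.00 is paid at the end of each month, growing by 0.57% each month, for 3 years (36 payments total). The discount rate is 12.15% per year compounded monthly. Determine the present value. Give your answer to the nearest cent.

Periodic rate r = 0.1215/12 per month; n is counted in months.
Growing ordinary annuity: PV = PMT₁ × [1 − ((1+g)/(1+r))^n] / (r − g) = 5,765 × [1 − ((1+0.0057)/(1+r))^36] / (r − 0.0057) = $190,463.41.

$190,463.41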